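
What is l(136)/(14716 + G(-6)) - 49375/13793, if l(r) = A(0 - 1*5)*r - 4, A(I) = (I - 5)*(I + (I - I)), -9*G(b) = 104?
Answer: -109435624/35103185 ≈ -3.1175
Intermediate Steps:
G(b) = -104/9 (G(b) = -⅑*104 = -104/9)
A(I) = I*(-5 + I) (A(I) = (-5 + I)*(I + 0) = (-5 + I)*I = I*(-5 + I))
l(r) = -4 + 50*r (l(r) = ((0 - 1*5)*(-5 + (0 - 1*5)))*r - 4 = ((0 - 5)*(-5 + (0 - 5)))*r - 4 = (-5*(-5 - 5))*r - 4 = (-5*(-10))*r - 4 = 50*r - 4 = -4 + 50*r)
l(136)/(14716 + G(-6)) - 49375/13793 = (-4 + 50*136)/(14716 - 104/9) - 49375/13793 = (-4 + 6800)/(132340/9) - 49375*1/13793 = 6796*(9/132340) - 49375/13793 = 15291/33085 - 49375/13793 = -109435624/35103185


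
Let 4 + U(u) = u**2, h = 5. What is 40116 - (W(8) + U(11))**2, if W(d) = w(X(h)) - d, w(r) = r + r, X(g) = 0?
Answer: 28235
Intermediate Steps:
w(r) = 2*r
U(u) = -4 + u**2
W(d) = -d (W(d) = 2*0 - d = 0 - d = -d)
40116 - (W(8) + U(11))**2 = 40116 - (-1*8 + (-4 + 11**2))**2 = 40116 - (-8 + (-4 + 121))**2 = 40116 - (-8 + 117)**2 = 40116 - 1*109**2 = 40116 - 1*11881 = 40116 - 11881 = 28235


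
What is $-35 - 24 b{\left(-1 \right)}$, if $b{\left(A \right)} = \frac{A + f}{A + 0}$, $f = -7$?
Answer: $-227$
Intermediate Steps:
$b{\left(A \right)} = \frac{-7 + A}{A}$ ($b{\left(A \right)} = \frac{A - 7}{A + 0} = \frac{-7 + A}{A}$)
$-35 - 24 b{\left(-1 \right)} = -35 - 24 \frac{-7 - 1}{-1} = -35 - 24 \left(\left(-1\right) \left(-8\right)\right) = -35 - 192 = -227$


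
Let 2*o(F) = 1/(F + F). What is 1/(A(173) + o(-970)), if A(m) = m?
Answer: 3880/671239 ≈ 0.0057804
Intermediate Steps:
o(F) = 1/(4*F) (o(F) = 1/(2*(F + F)) = 1/(2*((2*F))) = (1/(2*F))/2 = 1/(4*F))
1/(A(173) + o(-970)) = 1/(173 + (1/4)/(-970)) = 1/(173 + (1/4)*(-1/970)) = 1/(173 - 1/3880) = 1/(671239/3880) = 3880/671239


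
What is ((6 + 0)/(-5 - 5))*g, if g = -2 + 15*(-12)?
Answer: 546/5 ≈ 109.20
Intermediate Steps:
g = -182 (g = -2 - 180 = -182)
((6 + 0)/(-5 - 5))*g = ((6 + 0)/(-5 - 5))*(-182) = (6/(-10))*(-182) = (6*(-⅒))*(-182) = -⅗*(-182) = 546/5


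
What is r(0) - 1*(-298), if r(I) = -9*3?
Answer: 271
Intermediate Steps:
r(I) = -27
r(0) - 1*(-298) = -27 - 1*(-298) = -27 + 298 = 271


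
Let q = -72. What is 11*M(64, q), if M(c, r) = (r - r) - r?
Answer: 792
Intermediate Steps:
M(c, r) = -r (M(c, r) = 0 - r = -r)
11*M(64, q) = 11*(-1*(-72)) = 11*72 = 792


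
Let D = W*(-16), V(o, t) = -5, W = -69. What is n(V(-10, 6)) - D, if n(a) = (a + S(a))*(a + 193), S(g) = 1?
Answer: -1856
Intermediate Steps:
n(a) = (1 + a)*(193 + a) (n(a) = (a + 1)*(a + 193) = (1 + a)*(193 + a))
D = 1104 (D = -69*(-16) = 1104)
n(V(-10, 6)) - D = (193 + (-5)**2 + 194*(-5)) - 1*1104 = (193 + 25 - 970) - 1104 = -752 - 1104 = -1856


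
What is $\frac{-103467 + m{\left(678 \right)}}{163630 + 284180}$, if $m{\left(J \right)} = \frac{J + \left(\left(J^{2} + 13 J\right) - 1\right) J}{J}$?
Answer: $\frac{121677}{149270} \approx 0.81515$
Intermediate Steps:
$m{\left(J \right)} = \frac{J + J \left(-1 + J^{2} + 13 J\right)}{J}$ ($m{\left(J \right)} = \frac{J + \left(-1 + J^{2} + 13 J\right) J}{J} = \frac{J + J \left(-1 + J^{2} + 13 J\right)}{J}$)
$\frac{-103467 + m{\left(678 \right)}}{163630 + 284180} = \frac{-103467 + 678 \left(13 + 678\right)}{163630 + 284180} = \frac{-103467 + 678 \cdot 691}{447810} = \left(-103467 + 468498\right) \frac{1}{447810} = 365031 \cdot \frac{1}{447810} = \frac{121677}{149270}$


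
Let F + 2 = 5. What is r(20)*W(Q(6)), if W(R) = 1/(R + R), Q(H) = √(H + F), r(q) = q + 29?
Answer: 49/6 ≈ 8.1667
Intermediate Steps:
F = 3 (F = -2 + 5 = 3)
r(q) = 29 + q
Q(H) = √(3 + H) (Q(H) = √(H + 3) = √(3 + H))
W(R) = 1/(2*R)
r(20)*W(Q(6)) = (29 + 20)*(1/(2*(√(3 + 6)))) = 49*(1/(2*(√9))) = 49*((½)/3) = 49*((½)*(⅓)) = 49*(⅙) = 49/6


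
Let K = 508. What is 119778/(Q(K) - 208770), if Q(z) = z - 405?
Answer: -119778/208667 ≈ -0.57401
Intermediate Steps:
Q(z) = -405 + z
119778/(Q(K) - 208770) = 119778/((-405 + 508) - 208770) = 119778/(103 - 208770) = 119778/(-208667) = 119778*(-1/208667) = -119778/208667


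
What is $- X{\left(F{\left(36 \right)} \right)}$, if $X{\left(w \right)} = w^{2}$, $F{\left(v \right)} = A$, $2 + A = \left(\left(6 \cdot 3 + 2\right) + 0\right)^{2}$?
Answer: $-158404$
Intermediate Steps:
$A = 398$ ($A = -2 + \left(\left(6 \cdot 3 + 2\right) + 0\right)^{2} = -2 + \left(\left(18 + 2\right) + 0\right)^{2} = -2 + \left(20 + 0\right)^{2} = -2 + 20^{2} = -2 + 400 = 398$)
$F{\left(v \right)} = 398$
$- X{\left(F{\left(36 \right)} \right)} = - 398^{2} = \left(-1\right) 158404 = -158404$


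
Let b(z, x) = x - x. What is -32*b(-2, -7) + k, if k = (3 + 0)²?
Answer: 9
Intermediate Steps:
b(z, x) = 0
k = 9 (k = 3² = 9)
-32*b(-2, -7) + k = -32*0 + 9 = 0 + 9 = 9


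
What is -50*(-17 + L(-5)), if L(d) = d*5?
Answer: 2100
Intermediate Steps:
L(d) = 5*d
-50*(-17 + L(-5)) = -50*(-17 + 5*(-5)) = -50*(-17 - 25) = -50*(-42) = 2100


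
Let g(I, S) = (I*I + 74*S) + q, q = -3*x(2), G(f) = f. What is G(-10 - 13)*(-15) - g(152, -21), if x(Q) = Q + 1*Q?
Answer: -21193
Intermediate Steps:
x(Q) = 2*Q (x(Q) = Q + Q = 2*Q)
q = -12 (q = -6*2 = -3*4 = -12)
g(I, S) = -12 + I² + 74*S (g(I, S) = (I*I + 74*S) - 12 = (I² + 74*S) - 12 = -12 + I² + 74*S)
G(-10 - 13)*(-15) - g(152, -21) = (-10 - 13)*(-15) - (-12 + 152² + 74*(-21)) = -23*(-15) - (-12 + 23104 - 1554) = 345 - 1*21538 = 345 - 21538 = -21193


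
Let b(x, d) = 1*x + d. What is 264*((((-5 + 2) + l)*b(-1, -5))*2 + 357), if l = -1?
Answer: 106920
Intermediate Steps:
b(x, d) = d + x (b(x, d) = x + d = d + x)
264*((((-5 + 2) + l)*b(-1, -5))*2 + 357) = 264*((((-5 + 2) - 1)*(-5 - 1))*2 + 357) = 264*(((-3 - 1)*(-6))*2 + 357) = 264*(-4*(-6)*2 + 357) = 264*(24*2 + 357) = 264*(48 + 357) = 264*405 = 106920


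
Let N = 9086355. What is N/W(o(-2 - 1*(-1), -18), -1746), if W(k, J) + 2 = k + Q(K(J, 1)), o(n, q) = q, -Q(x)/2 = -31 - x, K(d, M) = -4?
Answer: 9086355/34 ≈ 2.6725e+5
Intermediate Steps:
Q(x) = 62 + 2*x (Q(x) = -2*(-31 - x) = 62 + 2*x)
W(k, J) = 52 + k (W(k, J) = -2 + (k + (62 + 2*(-4))) = -2 + (k + (62 - 8)) = -2 + (k + 54) = -2 + (54 + k) = 52 + k)
N/W(o(-2 - 1*(-1), -18), -1746) = 9086355/(52 - 18) = 9086355/34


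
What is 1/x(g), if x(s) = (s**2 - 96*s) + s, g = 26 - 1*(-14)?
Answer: -1/2200 ≈ -0.00045455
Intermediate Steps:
g = 40 (g = 26 + 14 = 40)
x(s) = s**2 - 95*s
1/x(g) = 1/(40*(-95 + 40)) = 1/(40*(-55)) = 1/(-2200) = -1/2200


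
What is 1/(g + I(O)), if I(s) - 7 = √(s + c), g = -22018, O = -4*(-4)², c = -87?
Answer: -22011/484484272 - I*√151/484484272 ≈ -4.5432e-5 - 2.5363e-8*I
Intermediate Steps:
O = -64 (O = -4*16 = -64)
I(s) = 7 + √(-87 + s) (I(s) = 7 + √(s - 87) = 7 + √(-87 + s))
1/(g + I(O)) = 1/(-22018 + (7 + √(-87 - 64))) = 1/(-22018 + (7 + √(-151))) = 1/(-22018 + (7 + I*√151)) = 1/(-22011 + I*√151)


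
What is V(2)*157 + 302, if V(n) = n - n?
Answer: 302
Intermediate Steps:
V(n) = 0
V(2)*157 + 302 = 0*157 + 302 = 0 + 302 = 302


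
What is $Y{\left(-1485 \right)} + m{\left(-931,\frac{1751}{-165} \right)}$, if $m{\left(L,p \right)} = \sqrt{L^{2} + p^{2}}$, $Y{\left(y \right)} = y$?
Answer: $-1485 + \frac{\sqrt{23600634226}}{165} \approx -553.94$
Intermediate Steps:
$Y{\left(-1485 \right)} + m{\left(-931,\frac{1751}{-165} \right)} = -1485 + \sqrt{\left(-931\right)^{2} + \left(\frac{1751}{-165}\right)^{2}} = -1485 + \sqrt{866761 + \left(1751 \left(- \frac{1}{165}\right)\right)^{2}} = -1485 + \sqrt{866761 + \left(- \frac{1751}{165}\right)^{2}} = -1485 + \sqrt{866761 + \frac{3066001}{27225}} = -1485 + \sqrt{\frac{23600634226}{27225}} = -1485 + \frac{\sqrt{23600634226}}{165}$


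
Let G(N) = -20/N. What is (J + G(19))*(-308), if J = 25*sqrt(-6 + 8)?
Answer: 6160/19 - 7700*sqrt(2) ≈ -10565.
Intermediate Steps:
J = 25*sqrt(2) ≈ 35.355
(J + G(19))*(-308) = (25*sqrt(2) - 20/19)*(-308) = (-20/19 + 25*sqrt(2))*(-308) = 6160/19 - 7700*sqrt(2)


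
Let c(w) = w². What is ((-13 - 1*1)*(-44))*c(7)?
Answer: 30184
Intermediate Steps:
((-13 - 1*1)*(-44))*c(7) = ((-13 - 1*1)*(-44))*7² = ((-13 - 1)*(-44))*49 = -14*(-44)*49 = 616*49 = 30184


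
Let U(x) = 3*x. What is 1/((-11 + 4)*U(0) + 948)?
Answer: 1/948 ≈ 0.0010549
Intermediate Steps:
1/((-11 + 4)*U(0) + 948) = 1/((-11 + 4)*(3*0) + 948) = 1/(-7*0 + 948) = 1/(0 + 948) = 1/948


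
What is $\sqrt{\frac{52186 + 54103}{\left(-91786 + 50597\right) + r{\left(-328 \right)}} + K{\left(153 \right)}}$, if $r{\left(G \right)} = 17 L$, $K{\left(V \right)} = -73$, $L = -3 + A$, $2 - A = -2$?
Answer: $\frac{i \sqrt{32030220585}}{20586} \approx 8.6938 i$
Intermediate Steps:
$A = 4$ ($A = 2 - -2 = 2 + 2 = 4$)
$L = 1$ ($L = -3 + 4 = 1$)
$r{\left(G \right)} = 17$ ($r{\left(G \right)} = 17 \cdot 1 = 17$)
$\sqrt{\frac{52186 + 54103}{\left(-91786 + 50597\right) + r{\left(-328 \right)}} + K{\left(153 \right)}} = \sqrt{\frac{52186 + 54103}{\left(-91786 + 50597\right) + 17} - 73} = \sqrt{\frac{106289}{-41189 + 17} - 73} = \sqrt{\frac{106289}{-41172} - 73} = \sqrt{106289 \left(- \frac{1}{41172}\right) - 73} = \sqrt{- \frac{106289}{41172} - 73} = \sqrt{- \frac{3111845}{41172}} = \frac{i \sqrt{32030220585}}{20586}$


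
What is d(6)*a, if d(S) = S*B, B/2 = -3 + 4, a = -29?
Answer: -348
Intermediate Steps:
B = 2 (B = 2*(-3 + 4) = 2*1 = 2)
d(S) = 2*S (d(S) = S*2 = 2*S)
d(6)*a = (2*6)*(-29) = 12*(-29) = -348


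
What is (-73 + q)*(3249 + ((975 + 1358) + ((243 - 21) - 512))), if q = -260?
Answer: -1762236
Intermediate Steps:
(-73 + q)*(3249 + ((975 + 1358) + ((243 - 21) - 512))) = (-73 - 260)*(3249 + ((975 + 1358) + ((243 - 21) - 512))) = -333*(3249 + (2333 + (222 - 512))) = -333*(3249 + (2333 - 290)) = -333*(3249 + 2043) = -333*5292 = -1762236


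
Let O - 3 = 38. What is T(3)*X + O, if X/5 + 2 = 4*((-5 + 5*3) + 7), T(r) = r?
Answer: 1031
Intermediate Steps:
O = 41 (O = 3 + 38 = 41)
X = 330 (X = -10 + 5*(4*((-5 + 5*3) + 7)) = -10 + 5*(4*((-5 + 15) + 7)) = -10 + 5*(4*(10 + 7)) = -10 + 5*(4*17) = -10 + 5*68 = -10 + 340 = 330)
T(3)*X + O = 3*330 + 41 = 990 + 41 = 1031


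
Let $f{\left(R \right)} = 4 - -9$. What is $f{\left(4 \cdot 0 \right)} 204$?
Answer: $2652$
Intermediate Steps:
$f{\left(R \right)} = 13$ ($f{\left(R \right)} = 4 + 9 = 13$)
$f{\left(4 \cdot 0 \right)} 204 = 13 \cdot 204 = 2652$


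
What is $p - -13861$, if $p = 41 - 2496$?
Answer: $11406$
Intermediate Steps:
$p = -2455$ ($p = 41 - 2496 = -2455$)
$p - -13861 = -2455 - -13861 = -2455 + 13861 = 11406$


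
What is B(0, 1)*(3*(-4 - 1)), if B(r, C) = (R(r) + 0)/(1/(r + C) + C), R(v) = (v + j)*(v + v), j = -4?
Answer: 0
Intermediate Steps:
R(v) = 2*v*(-4 + v) (R(v) = (v - 4)*(v + v) = (-4 + v)*(2*v) = 2*v*(-4 + v))
B(r, C) = 2*r*(-4 + r)/(C + 1/(C + r)) (B(r, C) = (2*r*(-4 + r) + 0)/(1/(r + C) + C) = (2*r*(-4 + r))/(1/(C + r) + C) = (2*r*(-4 + r))/(C + 1/(C + r)) = 2*r*(-4 + r)/(C + 1/(C + r)))
B(0, 1)*(3*(-4 - 1)) = (2*0*(-4 + 0)*(1 + 0)/(1 + 1**2 + 1*0))*(3*(-4 - 1)) = (2*0*(-4)*1/(1 + 1 + 0))*(3*(-5)) = (2*0*(-4)*1/2)*(-15) = (2*0*(1/2)*(-4)*1)*(-15) = 0*(-15) = 0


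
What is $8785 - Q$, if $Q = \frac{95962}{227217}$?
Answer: $\frac{1996005383}{227217} \approx 8784.6$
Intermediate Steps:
$Q = \frac{95962}{227217}$ ($Q = 95962 \cdot \frac{1}{227217} = \frac{95962}{227217} \approx 0.42234$)
$8785 - Q = 8785 - \frac{95962}{227217} = \frac{1996005383}{227217}$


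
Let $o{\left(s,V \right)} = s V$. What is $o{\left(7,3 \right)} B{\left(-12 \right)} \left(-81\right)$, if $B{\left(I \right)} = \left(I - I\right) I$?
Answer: $0$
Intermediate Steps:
$o{\left(s,V \right)} = V s$
$B{\left(I \right)} = 0$ ($B{\left(I \right)} = 0 I = 0$)
$o{\left(7,3 \right)} B{\left(-12 \right)} \left(-81\right) = 3 \cdot 7 \cdot 0 \left(-81\right) = 21 \cdot 0 \left(-81\right) = 0 \left(-81\right) = 0$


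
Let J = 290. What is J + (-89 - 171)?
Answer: 30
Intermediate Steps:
J + (-89 - 171) = 290 + (-89 - 171) = 290 - 260 = 30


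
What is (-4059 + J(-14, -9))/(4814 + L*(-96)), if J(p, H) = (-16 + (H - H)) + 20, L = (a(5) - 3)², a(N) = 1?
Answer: -811/886 ≈ -0.91535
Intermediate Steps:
L = 4 (L = (1 - 3)² = (-2)² = 4)
J(p, H) = 4 (J(p, H) = (-16 + 0) + 20 = -16 + 20 = 4)
(-4059 + J(-14, -9))/(4814 + L*(-96)) = (-4059 + 4)/(4814 + 4*(-96)) = -4055/(4814 - 384) = -4055/4430 = -4055*1/4430 = -811/886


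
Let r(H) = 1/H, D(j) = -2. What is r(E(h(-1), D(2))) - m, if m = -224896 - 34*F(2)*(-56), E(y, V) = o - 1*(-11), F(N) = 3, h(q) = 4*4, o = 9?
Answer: 4383681/20 ≈ 2.1918e+5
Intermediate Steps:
h(q) = 16
E(y, V) = 20 (E(y, V) = 9 - 1*(-11) = 9 + 11 = 20)
m = -219184 (m = -224896 - 34*3*(-56) = -224896 - 102*(-56) = -224896 - 1*(-5712) = -224896 + 5712 = -219184)
r(E(h(-1), D(2))) - m = 1/20 - 1*(-219184) = 1/20 + 219184 = 4383681/20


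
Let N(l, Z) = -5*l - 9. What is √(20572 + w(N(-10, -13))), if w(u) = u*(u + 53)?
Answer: 3*√2714 ≈ 156.29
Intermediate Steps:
N(l, Z) = -9 - 5*l
w(u) = u*(53 + u)
√(20572 + w(N(-10, -13))) = √(20572 + (-9 - 5*(-10))*(53 + (-9 - 5*(-10)))) = √(20572 + (-9 + 50)*(53 + (-9 + 50))) = √(20572 + 41*(53 + 41)) = √(20572 + 41*94) = √(20572 + 3854) = √24426 = 3*√2714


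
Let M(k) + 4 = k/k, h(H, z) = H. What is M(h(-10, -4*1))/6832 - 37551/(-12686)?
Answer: 128255187/43335376 ≈ 2.9596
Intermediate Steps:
M(k) = -3 (M(k) = -4 + k/k = -4 + 1 = -3)
M(h(-10, -4*1))/6832 - 37551/(-12686) = -3/6832 - 37551/(-12686) = -3*1/6832 - 37551*(-1/12686) = -3/6832 + 37551/12686 = 128255187/43335376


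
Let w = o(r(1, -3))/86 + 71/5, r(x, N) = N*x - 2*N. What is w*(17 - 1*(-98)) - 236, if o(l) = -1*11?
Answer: 118877/86 ≈ 1382.3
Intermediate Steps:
r(x, N) = -2*N + N*x
o(l) = -11
w = 6051/430 (w = -11/86 + 71/5 = 6051/430 ≈ 14.072)
w*(17 - 1*(-98)) - 236 = 6051*(17 - 1*(-98))/430 - 236 = 6051*(17 + 98)/430 - 236 = (6051/430)*115 - 236 = 139173/86 - 236 = 118877/86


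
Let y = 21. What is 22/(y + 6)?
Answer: 22/27 ≈ 0.81481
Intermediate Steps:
22/(y + 6) = 22/(21 + 6) = 22/27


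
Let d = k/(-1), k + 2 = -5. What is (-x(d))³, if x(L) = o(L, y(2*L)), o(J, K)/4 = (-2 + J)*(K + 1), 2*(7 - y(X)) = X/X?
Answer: -3375000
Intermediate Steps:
k = -7 (k = -2 - 5 = -7)
d = 7 (d = -7/(-1) = -7*(-1) = 7)
y(X) = 13/2 (y(X) = 7 - X/(2*X) = 7 - ½*1 = 7 - ½ = 13/2)
o(J, K) = 4*(1 + K)*(-2 + J) (o(J, K) = 4*((-2 + J)*(K + 1)) = 4*((-2 + J)*(1 + K)) = 4*((1 + K)*(-2 + J)) = 4*(1 + K)*(-2 + J))
x(L) = -60 + 30*L (x(L) = -8 - 8*13/2 + 4*L + 4*L*(13/2) = -8 - 52 + 4*L + 26*L = -60 + 30*L)
(-x(d))³ = (-(-60 + 30*7))³ = (-(-60 + 210))³ = (-1*150)³ = (-150)³ = -3375000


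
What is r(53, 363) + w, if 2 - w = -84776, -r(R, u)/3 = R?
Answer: 84619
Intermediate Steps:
r(R, u) = -3*R
w = 84778 (w = 2 - 1*(-84776) = 2 + 84776 = 84778)
r(53, 363) + w = -3*53 + 84778 = -159 + 84778 = 84619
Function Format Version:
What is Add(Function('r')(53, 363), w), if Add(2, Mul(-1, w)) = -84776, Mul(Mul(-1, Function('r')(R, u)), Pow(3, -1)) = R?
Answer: 84619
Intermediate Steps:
Function('r')(R, u) = Mul(-3, R)
w = 84778 (w = Add(2, Mul(-1, -84776)) = Add(2, 84776) = 84778)
Add(Function('r')(53, 363), w) = Add(Mul(-3, 53), 84778) = Add(-159, 84778) = 84619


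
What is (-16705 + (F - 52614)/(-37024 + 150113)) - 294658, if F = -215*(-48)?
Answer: -35211772601/113089 ≈ -3.1136e+5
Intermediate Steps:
F = 10320
(-16705 + (F - 52614)/(-37024 + 150113)) - 294658 = (-16705 + (10320 - 52614)/(-37024 + 150113)) - 294658 = (-16705 - 42294/113089) - 294658 = -1889194039/113089 - 294658 = -35211772601/113089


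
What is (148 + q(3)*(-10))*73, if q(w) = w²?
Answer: 4234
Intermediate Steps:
(148 + q(3)*(-10))*73 = (148 + 3²*(-10))*73 = (148 + 9*(-10))*73 = (148 - 90)*73 = 58*73 = 4234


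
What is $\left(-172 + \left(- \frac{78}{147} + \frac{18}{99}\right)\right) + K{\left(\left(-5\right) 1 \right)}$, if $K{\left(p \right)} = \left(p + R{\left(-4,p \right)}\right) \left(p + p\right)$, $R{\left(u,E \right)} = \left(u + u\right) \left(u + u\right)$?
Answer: $- \frac{410906}{539} \approx -762.35$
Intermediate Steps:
$R{\left(u,E \right)} = 4 u^{2}$ ($R{\left(u,E \right)} = 2 u 2 u = 4 u^{2}$)
$K{\left(p \right)} = 2 p \left(64 + p\right)$ ($K{\left(p \right)} = \left(p + 4 \left(-4\right)^{2}\right) \left(p + p\right) = \left(p + 4 \cdot 16\right) 2 p = \left(p + 64\right) 2 p = \left(64 + p\right) 2 p = 2 p \left(64 + p\right)$)
$\left(-172 + \left(- \frac{78}{147} + \frac{18}{99}\right)\right) + K{\left(\left(-5\right) 1 \right)} = \left(-172 + \left(- \frac{78}{147} + \frac{18}{99}\right)\right) + 2 \left(\left(-5\right) 1\right) \left(64 - 5\right) = \left(-172 + \left(\left(-78\right) \frac{1}{147} + 18 \cdot \frac{1}{99}\right)\right) + 2 \left(-5\right) \left(64 - 5\right) = \left(-172 + \left(- \frac{26}{49} + \frac{2}{11}\right)\right) + 2 \left(-5\right) 59 = \left(-172 - \frac{188}{539}\right) - 590 = - \frac{92896}{539} - 590 = - \frac{410906}{539}$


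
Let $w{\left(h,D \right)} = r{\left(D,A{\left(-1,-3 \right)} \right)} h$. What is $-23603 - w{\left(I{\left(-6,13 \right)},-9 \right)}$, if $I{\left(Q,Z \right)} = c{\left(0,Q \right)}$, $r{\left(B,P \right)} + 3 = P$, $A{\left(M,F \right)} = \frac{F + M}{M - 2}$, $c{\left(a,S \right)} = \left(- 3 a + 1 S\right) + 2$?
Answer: $- \frac{70829}{3} \approx -23610.0$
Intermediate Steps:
$c{\left(a,S \right)} = 2 + S - 3 a$ ($c{\left(a,S \right)} = \left(- 3 a + S\right) + 2 = \left(S - 3 a\right) + 2 = 2 + S - 3 a$)
$A{\left(M,F \right)} = \frac{F + M}{-2 + M}$
$r{\left(B,P \right)} = -3 + P$
$I{\left(Q,Z \right)} = 2 + Q$ ($I{\left(Q,Z \right)} = 2 + Q - 0 = 2 + Q + 0 = 2 + Q$)
$w{\left(h,D \right)} = - \frac{5 h}{3}$ ($w{\left(h,D \right)} = \left(-3 + \frac{-3 - 1}{-2 - 1}\right) h = \left(-3 + \frac{1}{-3} \left(-4\right)\right) h = \left(-3 - - \frac{4}{3}\right) h = \left(-3 + \frac{4}{3}\right) h = - \frac{5 h}{3}$)
$-23603 - w{\left(I{\left(-6,13 \right)},-9 \right)} = -23603 - - \frac{5 \left(2 - 6\right)}{3} = -23603 - \left(- \frac{5}{3}\right) \left(-4\right) = -23603 - \frac{20}{3} = - \frac{70829}{3}$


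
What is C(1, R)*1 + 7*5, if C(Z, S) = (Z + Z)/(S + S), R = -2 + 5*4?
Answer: 631/18 ≈ 35.056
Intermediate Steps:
R = 18 (R = -2 + 20 = 18)
C(Z, S) = Z/S (C(Z, S) = (2*Z)/((2*S)) = (2*Z)*(1/(2*S)) = Z/S)
C(1, R)*1 + 7*5 = (1/18)*1 + 7*5 = (1*(1/18))*1 + 35 = (1/18)*1 + 35 = 1/18 + 35 = 631/18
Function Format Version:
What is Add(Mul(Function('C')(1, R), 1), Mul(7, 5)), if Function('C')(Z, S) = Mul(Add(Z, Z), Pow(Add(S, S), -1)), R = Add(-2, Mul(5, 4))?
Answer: Rational(631, 18) ≈ 35.056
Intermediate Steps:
R = 18 (R = Add(-2, 20) = 18)
Function('C')(Z, S) = Mul(Z, Pow(S, -1)) (Function('C')(Z, S) = Mul(Mul(2, Z), Pow(Mul(2, S), -1)) = Mul(Mul(2, Z), Mul(Rational(1, 2), Pow(S, -1))) = Mul(Z, Pow(S, -1)))
Add(Mul(Function('C')(1, R), 1), Mul(7, 5)) = Add(Mul(Mul(1, Pow(18, -1)), 1), Mul(7, 5)) = Add(Mul(Mul(1, Rational(1, 18)), 1), 35) = Add(Mul(Rational(1, 18), 1), 35) = Add(Rational(1, 18), 35) = Rational(631, 18)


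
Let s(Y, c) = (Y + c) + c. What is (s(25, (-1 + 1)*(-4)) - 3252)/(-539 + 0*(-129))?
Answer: 461/77 ≈ 5.9870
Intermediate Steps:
s(Y, c) = Y + 2*c
(s(25, (-1 + 1)*(-4)) - 3252)/(-539 + 0*(-129)) = ((25 + 2*((-1 + 1)*(-4))) - 3252)/(-539 + 0*(-129)) = ((25 + 2*(0*(-4))) - 3252)/(-539 + 0) = ((25 + 2*0) - 3252)/(-539) = ((25 + 0) - 3252)*(-1/539) = (25 - 3252)*(-1/539) = -3227*(-1/539) = 461/77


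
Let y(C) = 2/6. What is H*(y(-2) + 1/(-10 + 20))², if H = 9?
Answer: 169/100 ≈ 1.6900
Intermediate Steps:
y(C) = ⅓ (y(C) = 2*(⅙) = ⅓)
H*(y(-2) + 1/(-10 + 20))² = 9*(⅓ + 1/(-10 + 20))² = 9*(⅓ + 1/10)² = 9*(⅓ + ⅒)² = 9*(13/30)² = 9*(169/900) = 169/100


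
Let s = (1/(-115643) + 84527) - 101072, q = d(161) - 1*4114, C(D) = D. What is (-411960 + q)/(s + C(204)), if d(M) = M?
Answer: 48097427059/1889722264 ≈ 25.452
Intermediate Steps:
q = -3953 (q = 161 - 1*4114 = 161 - 4114 = -3953)
s = -1913313436/115643 (s = (-1/115643 + 84527) - 101072 = 9774955860/115643 - 101072 = -1913313436/115643 ≈ -16545.)
(-411960 + q)/(s + C(204)) = (-411960 - 3953)/(-1913313436/115643 + 204) = -415913/(-1889722264/115643) = -415913*(-115643/1889722264) = 48097427059/1889722264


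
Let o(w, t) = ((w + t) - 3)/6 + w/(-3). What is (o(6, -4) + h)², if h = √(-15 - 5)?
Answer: (13 - 12*I*√5)²/36 ≈ -15.306 - 19.379*I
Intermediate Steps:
o(w, t) = -½ - w/6 + t/6 (o(w, t) = ((t + w) - 3)*(⅙) + w*(-⅓) = (-3 + t + w)*(⅙) - w/3 = (-½ + t/6 + w/6) - w/3 = -½ - w/6 + t/6)
h = 2*I*√5 (h = √(-20) = 2*I*√5 ≈ 4.4721*I)
(o(6, -4) + h)² = ((-½ - ⅙*6 + (⅙)*(-4)) + 2*I*√5)² = ((-½ - 1 - ⅔) + 2*I*√5)² = (-13/6 + 2*I*√5)²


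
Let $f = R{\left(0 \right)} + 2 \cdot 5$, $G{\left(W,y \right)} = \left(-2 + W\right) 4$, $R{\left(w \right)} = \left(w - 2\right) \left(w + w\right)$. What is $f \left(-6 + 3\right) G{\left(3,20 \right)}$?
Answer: $-120$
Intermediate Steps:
$R{\left(w \right)} = 2 w \left(-2 + w\right)$ ($R{\left(w \right)} = \left(-2 + w\right) 2 w = 2 w \left(-2 + w\right)$)
$G{\left(W,y \right)} = -8 + 4 W$
$f = 10$ ($f = 2 \cdot 0 \left(-2 + 0\right) + 2 \cdot 5 = 2 \cdot 0 \left(-2\right) + 10 = 0 + 10 = 10$)
$f \left(-6 + 3\right) G{\left(3,20 \right)} = 10 \left(-6 + 3\right) \left(-8 + 4 \cdot 3\right) = 10 \left(-3\right) \left(-8 + 12\right) = \left(-30\right) 4 = -120$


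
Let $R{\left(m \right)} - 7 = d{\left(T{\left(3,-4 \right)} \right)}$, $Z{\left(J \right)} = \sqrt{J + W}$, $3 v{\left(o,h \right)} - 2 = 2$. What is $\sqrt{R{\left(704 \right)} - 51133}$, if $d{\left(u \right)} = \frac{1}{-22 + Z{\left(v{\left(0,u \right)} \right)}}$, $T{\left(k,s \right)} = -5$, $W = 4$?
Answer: $\frac{\sqrt{-6748638 + 409008 \sqrt{3}}}{2 \sqrt{33 - 2 \sqrt{3}}} \approx 226.11 i$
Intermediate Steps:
$v{\left(o,h \right)} = \frac{4}{3}$ ($v{\left(o,h \right)} = \frac{2}{3} + \frac{1}{3} \cdot 2 = \frac{2}{3} + \frac{2}{3} = \frac{4}{3}$)
$Z{\left(J \right)} = \sqrt{4 + J}$ ($Z{\left(J \right)} = \sqrt{J + 4} = \sqrt{4 + J}$)
$d{\left(u \right)} = \frac{1}{-22 + \frac{4 \sqrt{3}}{3}}$ ($d{\left(u \right)} = \frac{1}{-22 + \sqrt{4 + \frac{4}{3}}} = \frac{1}{-22 + \sqrt{\frac{16}{3}}} = \frac{1}{-22 + \frac{4 \sqrt{3}}{3}}$)
$R{\left(m \right)} = \frac{4993}{718} - \frac{\sqrt{3}}{359}$ ($R{\left(m \right)} = 7 - \left(\frac{33}{718} + \frac{\sqrt{3}}{359}\right) = \frac{4993}{718} - \frac{\sqrt{3}}{359}$)
$\sqrt{R{\left(704 \right)} - 51133} = \sqrt{\left(\frac{4993}{718} - \frac{\sqrt{3}}{359}\right) - 51133} = \sqrt{- \frac{36708501}{718} - \frac{\sqrt{3}}{359}}$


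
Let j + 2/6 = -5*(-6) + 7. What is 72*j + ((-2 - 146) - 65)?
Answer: 2427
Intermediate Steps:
j = 110/3 (j = -⅓ + (-5*(-6) + 7) = -⅓ + (30 + 7) = -⅓ + 37 = 110/3 ≈ 36.667)
72*j + ((-2 - 146) - 65) = 72*(110/3) + ((-2 - 146) - 65) = 2640 + (-148 - 65) = 2640 - 213 = 2427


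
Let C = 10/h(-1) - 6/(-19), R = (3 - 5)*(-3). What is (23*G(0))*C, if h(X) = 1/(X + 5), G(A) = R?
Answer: 105708/19 ≈ 5563.6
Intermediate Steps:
R = 6 (R = -2*(-3) = 6)
G(A) = 6
h(X) = 1/(5 + X)
C = 766/19 (C = 10/(1/(5 - 1)) - 6/(-19) = 10/(1/4) - 6*(-1/19) = 10/(¼) + 6/19 = 10*4 + 6/19 = 40 + 6/19 = 766/19 ≈ 40.316)
(23*G(0))*C = (23*6)*(766/19) = 138*(766/19) = 105708/19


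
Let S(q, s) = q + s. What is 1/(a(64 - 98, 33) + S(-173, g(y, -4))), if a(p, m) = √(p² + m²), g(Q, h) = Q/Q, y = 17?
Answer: -172/27339 - √2245/27339 ≈ -0.0080245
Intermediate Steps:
g(Q, h) = 1
a(p, m) = √(m² + p²)
1/(a(64 - 98, 33) + S(-173, g(y, -4))) = 1/(√(33² + (64 - 98)²) + (-173 + 1)) = 1/(√(1089 + (-34)²) - 172) = 1/(√(1089 + 1156) - 172) = 1/(√2245 - 172) = 1/(-172 + √2245)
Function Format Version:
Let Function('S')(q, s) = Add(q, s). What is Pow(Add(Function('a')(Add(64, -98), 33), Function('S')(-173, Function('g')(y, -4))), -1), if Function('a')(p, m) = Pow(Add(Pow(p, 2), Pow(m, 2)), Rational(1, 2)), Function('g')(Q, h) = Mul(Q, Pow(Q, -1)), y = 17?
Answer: Add(Rational(-172, 27339), Mul(Rational(-1, 27339), Pow(2245, Rational(1, 2)))) ≈ -0.0080245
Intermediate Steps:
Function('g')(Q, h) = 1
Function('a')(p, m) = Pow(Add(Pow(m, 2), Pow(p, 2)), Rational(1, 2))
Pow(Add(Function('a')(Add(64, -98), 33), Function('S')(-173, Function('g')(y, -4))), -1) = Pow(Add(Pow(Add(Pow(33, 2), Pow(Add(64, -98), 2)), Rational(1, 2)), Add(-173, 1)), -1) = Pow(Add(Pow(Add(1089, Pow(-34, 2)), Rational(1, 2)), -172), -1) = Pow(Add(Pow(Add(1089, 1156), Rational(1, 2)), -172), -1) = Pow(Add(Pow(2245, Rational(1, 2)), -172), -1) = Pow(Add(-172, Pow(2245, Rational(1, 2))), -1)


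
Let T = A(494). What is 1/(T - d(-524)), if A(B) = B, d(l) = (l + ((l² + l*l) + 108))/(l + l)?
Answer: 131/133306 ≈ 0.00098270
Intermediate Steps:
d(l) = (108 + l + 2*l²)/(2*l) (d(l) = (l + ((l² + l²) + 108))/((2*l)) = (l + (2*l² + 108))*(1/(2*l)) = (l + (108 + 2*l²))*(1/(2*l)) = (108 + l + 2*l²)*(1/(2*l)) = (108 + l + 2*l²)/(2*l))
T = 494
1/(T - d(-524)) = 1/(494 - (½ - 524 + 54/(-524))) = 1/(494 - (½ - 524 + 54*(-1/524))) = 1/(494 - (½ - 524 - 27/262)) = 1/(494 - 1*(-68592/131)) = 1/(494 + 68592/131) = 1/(133306/131) = 131/133306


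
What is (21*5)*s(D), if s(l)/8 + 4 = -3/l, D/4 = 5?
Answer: -3486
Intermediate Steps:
D = 20 (D = 4*5 = 20)
s(l) = -32 - 24/l (s(l) = -32 + 8*(-3/l) = -32 - 24/l)
(21*5)*s(D) = (21*5)*(-32 - 24/20) = 105*(-32 - 24*1/20) = 105*(-32 - 6/5) = 105*(-166/5) = -3486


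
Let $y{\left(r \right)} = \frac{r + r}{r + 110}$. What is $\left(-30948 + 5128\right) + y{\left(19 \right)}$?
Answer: $- \frac{3330742}{129} \approx -25820.0$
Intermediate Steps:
$y{\left(r \right)} = \frac{2 r}{110 + r}$
$\left(-30948 + 5128\right) + y{\left(19 \right)} = \left(-30948 + 5128\right) + 2 \cdot 19 \frac{1}{110 + 19} = -25820 + 2 \cdot 19 \cdot \frac{1}{129} = -25820 + \frac{38}{129} = - \frac{3330742}{129}$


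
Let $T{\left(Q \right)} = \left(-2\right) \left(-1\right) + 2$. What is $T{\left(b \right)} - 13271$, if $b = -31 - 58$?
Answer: $-13267$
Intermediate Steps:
$b = -89$
$T{\left(Q \right)} = 4$ ($T{\left(Q \right)} = 2 + 2 = 4$)
$T{\left(b \right)} - 13271 = 4 - 13271 = -13267$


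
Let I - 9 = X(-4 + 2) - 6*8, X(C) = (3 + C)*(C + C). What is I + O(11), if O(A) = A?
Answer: -32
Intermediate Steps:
X(C) = 2*C*(3 + C) (X(C) = (3 + C)*(2*C) = 2*C*(3 + C))
I = -43 (I = 9 + (2*(-4 + 2)*(3 + (-4 + 2)) - 6*8) = 9 + (2*(-2)*(3 - 2) - 48) = 9 + (2*(-2)*1 - 48) = 9 + (-4 - 48) = 9 - 52 = -43)
I + O(11) = -43 + 11 = -32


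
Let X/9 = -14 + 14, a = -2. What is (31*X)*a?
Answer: 0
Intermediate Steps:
X = 0 (X = 9*(-14 + 14) = 9*0 = 0)
(31*X)*a = (31*0)*(-2) = 0*(-2) = 0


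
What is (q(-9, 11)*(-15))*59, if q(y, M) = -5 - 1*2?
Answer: 6195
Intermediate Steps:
q(y, M) = -7 (q(y, M) = -5 - 2 = -7)
(q(-9, 11)*(-15))*59 = -7*(-15)*59 = 105*59 = 6195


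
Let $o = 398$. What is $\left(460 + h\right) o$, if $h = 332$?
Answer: $315216$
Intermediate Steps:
$\left(460 + h\right) o = \left(460 + 332\right) 398 = 792 \cdot 398 = 315216$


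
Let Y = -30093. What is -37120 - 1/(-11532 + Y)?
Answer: -1545119999/41625 ≈ -37120.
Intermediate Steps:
-37120 - 1/(-11532 + Y) = -37120 - 1/(-11532 - 30093) = -37120 - 1/(-41625) = -37120 - 1*(-1/41625) = -37120 + 1/41625 = -1545119999/41625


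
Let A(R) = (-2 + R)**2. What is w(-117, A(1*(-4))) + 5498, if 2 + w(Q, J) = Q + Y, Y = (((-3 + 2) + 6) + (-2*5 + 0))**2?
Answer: 5404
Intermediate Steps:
Y = 25 (Y = ((-1 + 6) + (-10 + 0))**2 = (5 - 10)**2 = (-5)**2 = 25)
w(Q, J) = 23 + Q (w(Q, J) = -2 + (Q + 25) = -2 + (25 + Q) = 23 + Q)
w(-117, A(1*(-4))) + 5498 = (23 - 117) + 5498 = -94 + 5498 = 5404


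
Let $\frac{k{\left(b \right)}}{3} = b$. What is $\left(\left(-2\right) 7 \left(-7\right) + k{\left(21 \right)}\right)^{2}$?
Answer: $25921$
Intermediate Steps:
$k{\left(b \right)} = 3 b$
$\left(\left(-2\right) 7 \left(-7\right) + k{\left(21 \right)}\right)^{2} = \left(\left(-2\right) 7 \left(-7\right) + 3 \cdot 21\right)^{2} = \left(\left(-14\right) \left(-7\right) + 63\right)^{2} = \left(98 + 63\right)^{2} = 161^{2} = 25921$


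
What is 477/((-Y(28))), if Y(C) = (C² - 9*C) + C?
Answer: -477/560 ≈ -0.85179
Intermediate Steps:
Y(C) = C² - 8*C
477/((-Y(28))) = 477/((-28*(-8 + 28))) = 477/((-28*20)) = 477/((-1*560)) = 477/(-560) = 477*(-1/560) = -477/560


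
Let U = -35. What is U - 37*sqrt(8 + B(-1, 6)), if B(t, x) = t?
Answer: -35 - 37*sqrt(7) ≈ -132.89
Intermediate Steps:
U - 37*sqrt(8 + B(-1, 6)) = -35 - 37*sqrt(8 - 1) = -35 - 37*sqrt(7)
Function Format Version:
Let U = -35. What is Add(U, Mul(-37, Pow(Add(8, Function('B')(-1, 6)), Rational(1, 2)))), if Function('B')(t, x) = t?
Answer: Add(-35, Mul(-37, Pow(7, Rational(1, 2)))) ≈ -132.89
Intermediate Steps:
Add(U, Mul(-37, Pow(Add(8, Function('B')(-1, 6)), Rational(1, 2)))) = Add(-35, Mul(-37, Pow(Add(8, -1), Rational(1, 2)))) = Add(-35, Mul(-37, Pow(7, Rational(1, 2))))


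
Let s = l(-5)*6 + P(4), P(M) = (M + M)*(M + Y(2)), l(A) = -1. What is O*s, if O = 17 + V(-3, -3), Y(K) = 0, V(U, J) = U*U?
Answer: 676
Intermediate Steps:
V(U, J) = U²
P(M) = 2*M² (P(M) = (M + M)*(M + 0) = (2*M)*M = 2*M²)
O = 26 (O = 17 + (-3)² = 17 + 9 = 26)
s = 26 (s = -1*6 + 2*4² = -6 + 2*16 = -6 + 32 = 26)
O*s = 26*26 = 676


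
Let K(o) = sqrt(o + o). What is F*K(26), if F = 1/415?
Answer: 2*sqrt(13)/415 ≈ 0.017376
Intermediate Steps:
F = 1/415 ≈ 0.0024096
K(o) = sqrt(2)*sqrt(o) (K(o) = sqrt(2*o) = sqrt(2)*sqrt(o))
F*K(26) = (sqrt(2)*sqrt(26))/415 = (2*sqrt(13))/415 = 2*sqrt(13)/415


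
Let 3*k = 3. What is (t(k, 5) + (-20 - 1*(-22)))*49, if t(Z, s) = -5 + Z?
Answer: -98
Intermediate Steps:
k = 1 (k = (⅓)*3 = 1)
(t(k, 5) + (-20 - 1*(-22)))*49 = ((-5 + 1) + (-20 - 1*(-22)))*49 = (-4 + (-20 + 22))*49 = (-4 + 2)*49 = -2*49 = -98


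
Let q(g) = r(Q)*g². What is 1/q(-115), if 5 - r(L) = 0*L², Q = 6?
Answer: 1/66125 ≈ 1.5123e-5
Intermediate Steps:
r(L) = 5 (r(L) = 5 - 0*L² = 5 - 1*0 = 5 + 0 = 5)
q(g) = 5*g²
1/q(-115) = 1/(5*(-115)²) = 1/(5*13225) = 1/66125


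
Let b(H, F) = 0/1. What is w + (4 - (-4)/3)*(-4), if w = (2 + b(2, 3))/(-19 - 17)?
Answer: -385/18 ≈ -21.389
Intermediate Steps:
b(H, F) = 0 (b(H, F) = 0*1 = 0)
w = -1/18 (w = (2 + 0)/(-19 - 17) = 2/(-36) = 2*(-1/36) = -1/18 ≈ -0.055556)
w + (4 - (-4)/3)*(-4) = -1/18 + (4 - (-4)/3)*(-4) = -1/18 + (4 - 4*(-⅓))*(-4) = -1/18 + (4 + 4/3)*(-4) = -1/18 + (16/3)*(-4) = -1/18 - 64/3 = -385/18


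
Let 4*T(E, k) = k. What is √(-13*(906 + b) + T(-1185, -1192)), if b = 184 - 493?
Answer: I*√8059 ≈ 89.772*I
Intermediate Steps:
T(E, k) = k/4
b = -309
√(-13*(906 + b) + T(-1185, -1192)) = √(-13*(906 - 309) + (¼)*(-1192)) = √(-13*597 - 298) = √(-7761 - 298) = √(-8059) = I*√8059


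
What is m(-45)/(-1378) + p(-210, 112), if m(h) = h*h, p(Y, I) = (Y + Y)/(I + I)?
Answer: -18435/5512 ≈ -3.3445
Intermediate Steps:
p(Y, I) = Y/I (p(Y, I) = (2*Y)/((2*I)) = (2*Y)*(1/(2*I)) = Y/I)
m(h) = h²
m(-45)/(-1378) + p(-210, 112) = (-45)²/(-1378) - 210/112 = 2025*(-1/1378) - 210*1/112 = -2025/1378 - 15/8 = -18435/5512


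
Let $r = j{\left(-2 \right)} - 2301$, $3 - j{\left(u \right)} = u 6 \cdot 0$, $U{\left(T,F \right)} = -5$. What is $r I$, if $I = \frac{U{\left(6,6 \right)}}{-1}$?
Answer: $-11490$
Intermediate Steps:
$j{\left(u \right)} = 3$ ($j{\left(u \right)} = 3 - u 6 \cdot 0 = 3 - 6 u 0 = 3 - 0 = 3 + 0 = 3$)
$r = -2298$ ($r = 3 - 2301 = -2298$)
$I = 5$ ($I = - \frac{5}{-1} = \left(-5\right) \left(-1\right) = 5$)
$r I = \left(-2298\right) 5 = -11490$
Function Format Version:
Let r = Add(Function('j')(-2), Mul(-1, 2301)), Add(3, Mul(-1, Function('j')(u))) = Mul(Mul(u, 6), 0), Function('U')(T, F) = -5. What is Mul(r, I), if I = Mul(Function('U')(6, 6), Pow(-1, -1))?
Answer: -11490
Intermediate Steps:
Function('j')(u) = 3 (Function('j')(u) = Add(3, Mul(-1, Mul(Mul(u, 6), 0))) = Add(3, Mul(-1, Mul(Mul(6, u), 0))) = Add(3, Mul(-1, 0)) = Add(3, 0) = 3)
r = -2298 (r = Add(3, Mul(-1, 2301)) = Add(3, -2301) = -2298)
I = 5 (I = Mul(-5, Pow(-1, -1)) = Mul(-5, -1) = 5)
Mul(r, I) = Mul(-2298, 5) = -11490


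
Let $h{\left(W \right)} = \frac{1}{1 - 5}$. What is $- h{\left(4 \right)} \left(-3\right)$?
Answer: $- \frac{3}{4} \approx -0.75$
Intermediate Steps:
$h{\left(W \right)} = - \frac{1}{4}$ ($h{\left(W \right)} = \frac{1}{-4} = - \frac{1}{4}$)
$- h{\left(4 \right)} \left(-3\right) = - \frac{\left(-1\right) \left(-3\right)}{4} = \left(-1\right) \frac{3}{4} = - \frac{3}{4}$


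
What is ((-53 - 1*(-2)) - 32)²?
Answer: 6889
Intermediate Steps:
((-53 - 1*(-2)) - 32)² = ((-53 + 2) - 32)² = (-51 - 32)² = (-83)² = 6889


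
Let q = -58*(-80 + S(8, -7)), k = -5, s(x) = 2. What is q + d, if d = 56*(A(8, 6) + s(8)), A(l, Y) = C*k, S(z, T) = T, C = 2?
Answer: 4598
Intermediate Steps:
A(l, Y) = -10 (A(l, Y) = 2*(-5) = -10)
q = 5046 (q = -58*(-80 - 7) = -58*(-87) = 5046)
d = -448 (d = 56*(-10 + 2) = 56*(-8) = -448)
q + d = 5046 - 448 = 4598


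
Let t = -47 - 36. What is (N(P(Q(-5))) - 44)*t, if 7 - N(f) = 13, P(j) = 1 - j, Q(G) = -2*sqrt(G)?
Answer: 4150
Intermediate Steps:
t = -83
N(f) = -6 (N(f) = 7 - 1*13 = 7 - 13 = -6)
(N(P(Q(-5))) - 44)*t = (-6 - 44)*(-83) = -50*(-83) = 4150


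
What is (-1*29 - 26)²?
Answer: 3025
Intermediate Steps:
(-1*29 - 26)² = (-29 - 26)² = (-55)² = 3025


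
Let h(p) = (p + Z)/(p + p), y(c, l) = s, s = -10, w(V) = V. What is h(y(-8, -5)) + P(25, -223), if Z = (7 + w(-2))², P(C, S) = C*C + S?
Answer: 1605/4 ≈ 401.25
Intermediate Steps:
P(C, S) = S + C² (P(C, S) = C² + S = S + C²)
y(c, l) = -10
Z = 25 (Z = (7 - 2)² = 5² = 25)
h(p) = (25 + p)/(2*p) (h(p) = (p + 25)/(p + p) = (25 + p)/((2*p)) = (25 + p)*(1/(2*p)) = (25 + p)/(2*p))
h(y(-8, -5)) + P(25, -223) = (½)*(25 - 10)/(-10) + (-223 + 25²) = (½)*(-⅒)*15 + (-223 + 625) = -¾ + 402 = 1605/4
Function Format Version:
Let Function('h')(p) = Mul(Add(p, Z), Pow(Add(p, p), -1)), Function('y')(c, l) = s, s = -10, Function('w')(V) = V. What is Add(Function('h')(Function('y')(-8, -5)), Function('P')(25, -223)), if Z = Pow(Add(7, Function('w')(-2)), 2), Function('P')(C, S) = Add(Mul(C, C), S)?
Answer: Rational(1605, 4) ≈ 401.25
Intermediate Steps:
Function('P')(C, S) = Add(S, Pow(C, 2)) (Function('P')(C, S) = Add(Pow(C, 2), S) = Add(S, Pow(C, 2)))
Function('y')(c, l) = -10
Z = 25 (Z = Pow(Add(7, -2), 2) = Pow(5, 2) = 25)
Function('h')(p) = Mul(Rational(1, 2), Pow(p, -1), Add(25, p)) (Function('h')(p) = Mul(Add(p, 25), Pow(Add(p, p), -1)) = Mul(Add(25, p), Pow(Mul(2, p), -1)) = Mul(Add(25, p), Mul(Rational(1, 2), Pow(p, -1))) = Mul(Rational(1, 2), Pow(p, -1), Add(25, p)))
Add(Function('h')(Function('y')(-8, -5)), Function('P')(25, -223)) = Add(Mul(Rational(1, 2), Pow(-10, -1), Add(25, -10)), Add(-223, Pow(25, 2))) = Add(Mul(Rational(1, 2), Rational(-1, 10), 15), Add(-223, 625)) = Add(Rational(-3, 4), 402) = Rational(1605, 4)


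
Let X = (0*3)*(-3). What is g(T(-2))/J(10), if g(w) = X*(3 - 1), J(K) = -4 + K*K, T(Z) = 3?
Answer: 0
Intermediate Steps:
X = 0 (X = 0*(-3) = 0)
J(K) = -4 + K²
g(w) = 0 (g(w) = 0*(3 - 1) = 0*2 = 0)
g(T(-2))/J(10) = 0/(-4 + 10²) = 0/(-4 + 100) = 0/96 = 0*(1/96) = 0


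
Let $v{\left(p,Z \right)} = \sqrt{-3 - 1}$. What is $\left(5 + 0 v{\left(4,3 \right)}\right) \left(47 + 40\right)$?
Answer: $435$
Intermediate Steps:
$v{\left(p,Z \right)} = 2 i$ ($v{\left(p,Z \right)} = \sqrt{-4} = 2 i$)
$\left(5 + 0 v{\left(4,3 \right)}\right) \left(47 + 40\right) = \left(5 + 0 \cdot 2 i\right) \left(47 + 40\right) = \left(5 + 0\right) 87 = 5 \cdot 87 = 435$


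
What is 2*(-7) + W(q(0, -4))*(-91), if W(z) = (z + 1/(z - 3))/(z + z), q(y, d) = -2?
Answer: -1281/20 ≈ -64.050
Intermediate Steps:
W(z) = (z + 1/(-3 + z))/(2*z) (W(z) = (z + 1/(-3 + z))/((2*z)) = (z + 1/(-3 + z))*(1/(2*z)) = (z + 1/(-3 + z))/(2*z))
2*(-7) + W(q(0, -4))*(-91) = 2*(-7) + ((1/2)*(1 + (-2)**2 - 3*(-2))/(-2*(-3 - 2)))*(-91) = -14 + ((1/2)*(-1/2)*(1 + 4 + 6)/(-5))*(-91) = -14 + ((1/2)*(-1/2)*(-1/5)*11)*(-91) = -14 + (11/20)*(-91) = -14 - 1001/20 = -1281/20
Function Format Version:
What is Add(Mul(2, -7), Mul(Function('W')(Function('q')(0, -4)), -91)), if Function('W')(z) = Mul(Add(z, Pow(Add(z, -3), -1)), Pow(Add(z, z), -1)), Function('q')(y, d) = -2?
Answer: Rational(-1281, 20) ≈ -64.050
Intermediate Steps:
Function('W')(z) = Mul(Rational(1, 2), Pow(z, -1), Add(z, Pow(Add(-3, z), -1))) (Function('W')(z) = Mul(Add(z, Pow(Add(-3, z), -1)), Pow(Mul(2, z), -1)) = Mul(Add(z, Pow(Add(-3, z), -1)), Mul(Rational(1, 2), Pow(z, -1))) = Mul(Rational(1, 2), Pow(z, -1), Add(z, Pow(Add(-3, z), -1))))
Add(Mul(2, -7), Mul(Function('W')(Function('q')(0, -4)), -91)) = Add(Mul(2, -7), Mul(Mul(Rational(1, 2), Pow(-2, -1), Pow(Add(-3, -2), -1), Add(1, Pow(-2, 2), Mul(-3, -2))), -91)) = Add(-14, Mul(Mul(Rational(1, 2), Rational(-1, 2), Pow(-5, -1), Add(1, 4, 6)), -91)) = Add(-14, Mul(Mul(Rational(1, 2), Rational(-1, 2), Rational(-1, 5), 11), -91)) = Add(-14, Mul(Rational(11, 20), -91)) = Add(-14, Rational(-1001, 20)) = Rational(-1281, 20)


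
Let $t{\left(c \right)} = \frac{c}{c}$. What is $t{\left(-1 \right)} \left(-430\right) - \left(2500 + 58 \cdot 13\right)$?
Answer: $-3684$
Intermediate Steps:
$t{\left(c \right)} = 1$
$t{\left(-1 \right)} \left(-430\right) - \left(2500 + 58 \cdot 13\right) = 1 \left(-430\right) - \left(2500 + 58 \cdot 13\right) = -430 - 3254 = -3684$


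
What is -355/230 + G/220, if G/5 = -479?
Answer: -12579/1012 ≈ -12.430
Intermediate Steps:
G = -2395 (G = 5*(-479) = -2395)
-355/230 + G/220 = -355/230 - 2395/220 = -355*1/230 - 2395*1/220 = -71/46 - 479/44 = -12579/1012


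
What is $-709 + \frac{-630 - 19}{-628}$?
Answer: $- \frac{444603}{628} \approx -707.97$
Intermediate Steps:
$-709 + \frac{-630 - 19}{-628} = -709 - - \frac{649}{628} = -709 + \frac{649}{628} = - \frac{444603}{628}$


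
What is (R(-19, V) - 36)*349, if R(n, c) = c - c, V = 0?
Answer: -12564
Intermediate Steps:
R(n, c) = 0
(R(-19, V) - 36)*349 = (0 - 36)*349 = -36*349 = -12564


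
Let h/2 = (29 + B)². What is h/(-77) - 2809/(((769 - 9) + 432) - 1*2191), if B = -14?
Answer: -233257/76923 ≈ -3.0323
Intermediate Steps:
h = 450 (h = 2*(29 - 14)² = 2*15² = 2*225 = 450)
h/(-77) - 2809/(((769 - 9) + 432) - 1*2191) = 450/(-77) - 2809/(((769 - 9) + 432) - 1*2191) = 450*(-1/77) - 2809/((760 + 432) - 2191) = -450/77 - 2809/(1192 - 2191) = -450/77 - 2809/(-999) = -450/77 - 2809*(-1/999) = -450/77 + 2809/999 = -233257/76923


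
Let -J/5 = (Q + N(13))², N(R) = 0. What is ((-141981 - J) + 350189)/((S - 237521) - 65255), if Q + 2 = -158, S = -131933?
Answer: -336208/434709 ≈ -0.77341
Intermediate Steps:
Q = -160 (Q = -2 - 158 = -160)
J = -128000 (J = -5*(-160 + 0)² = -5*(-160)² = -5*25600 = -128000)
((-141981 - J) + 350189)/((S - 237521) - 65255) = ((-141981 - 1*(-128000)) + 350189)/((-131933 - 237521) - 65255) = ((-141981 + 128000) + 350189)/(-369454 - 65255) = (-13981 + 350189)/(-434709) = 336208*(-1/434709) = -336208/434709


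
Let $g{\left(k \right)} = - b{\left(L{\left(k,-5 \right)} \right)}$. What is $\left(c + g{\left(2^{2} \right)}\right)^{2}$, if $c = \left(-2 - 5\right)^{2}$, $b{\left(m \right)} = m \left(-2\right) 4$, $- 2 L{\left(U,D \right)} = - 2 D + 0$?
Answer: $81$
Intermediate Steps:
$L{\left(U,D \right)} = D$ ($L{\left(U,D \right)} = - \frac{- 2 D + 0}{2} = - \frac{\left(-2\right) D}{2} = D$)
$b{\left(m \right)} = - 8 m$ ($b{\left(m \right)} = - 2 m 4 = - 8 m$)
$g{\left(k \right)} = -40$ ($g{\left(k \right)} = - \left(-8\right) \left(-5\right) = \left(-1\right) 40 = -40$)
$c = 49$ ($c = \left(-7\right)^{2} = 49$)
$\left(c + g{\left(2^{2} \right)}\right)^{2} = \left(49 - 40\right)^{2} = 9^{2} = 81$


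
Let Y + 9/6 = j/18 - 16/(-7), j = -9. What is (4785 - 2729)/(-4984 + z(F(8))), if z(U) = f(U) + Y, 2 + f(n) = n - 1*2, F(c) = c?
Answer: -7196/17429 ≈ -0.41288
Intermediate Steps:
f(n) = -4 + n (f(n) = -2 + (n - 1*2) = -2 + (n - 2) = -2 + (-2 + n) = -4 + n)
Y = 2/7 (Y = -3/2 + (-9/18 - 16/(-7)) = -3/2 + (-9*1/18 - 16*(-1/7)) = -3/2 + (-1/2 + 16/7) = -3/2 + 25/14 = 2/7 ≈ 0.28571)
z(U) = -26/7 + U (z(U) = (-4 + U) + 2/7 = -26/7 + U)
(4785 - 2729)/(-4984 + z(F(8))) = (4785 - 2729)/(-4984 + (-26/7 + 8)) = 2056/(-4984 + 30/7) = 2056/(-34858/7) = 2056*(-7/34858) = -7196/17429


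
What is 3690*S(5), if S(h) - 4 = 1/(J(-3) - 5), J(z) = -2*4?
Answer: 188190/13 ≈ 14476.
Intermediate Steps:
J(z) = -8
S(h) = 51/13 (S(h) = 4 + 1/(-8 - 5) = 4 + 1/(-13) = 4 - 1/13 = 51/13)
3690*S(5) = 3690*(51/13) = 188190/13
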